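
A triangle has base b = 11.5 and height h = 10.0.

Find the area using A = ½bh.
A = ½·b·h = ½·11.5·10.0 = ½·115 = 57.5

Area = 57.5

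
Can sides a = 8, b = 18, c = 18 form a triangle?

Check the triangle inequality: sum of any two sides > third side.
a + b vs c: 8 + 18 = 26 > 18  ✓
a + c vs b: 8 + 18 = 26 > 18  ✓
b + c vs a: 18 + 18 = 36 > 8  ✓

Yes, triangle inequality satisfied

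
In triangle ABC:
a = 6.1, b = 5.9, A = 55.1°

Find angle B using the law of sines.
a/sin(A) = b/sin(B)  ⇒  sin(B) = b·sin(A)/a = 5.9·sin(55.1°)/6.1
sin(55.1°) ≈ 0.820152
sin(B) ≈ 5.9·0.820152/6.1 ≈ 4.8389/6.1 ≈ 0.793262
B = arcsin(0.793262) ≈ 52.4914°
(Since b ≤ a we need B ≤ A, so the obtuse alternative 180° − 52.4914° ≈ 127.509° is rejected.)

B = 52.49°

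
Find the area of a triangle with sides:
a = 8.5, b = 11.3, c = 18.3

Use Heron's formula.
s = (8.5 + 11.3 + 18.3)/2 = 38.1/2 = 19.05
s − a = 10.55, s − b = 7.75, s − c = 0.75
s(s−a)(s−b)(s−c) = 19.05·10.55·7.75·0.75 ≈ 1168.18
Area = √1168.18 ≈ 34.1787

Area = 34.18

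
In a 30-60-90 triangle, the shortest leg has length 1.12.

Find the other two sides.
In a 30-60-90 triangle the sides are in ratio 1 : √3 : 2 (short leg : long leg : hypotenuse).
Long leg = 1.12·√3 ≈ 1.12·1.73205 ≈ 1.9399
Hypotenuse = 2·1.12 = 2.24

Long leg = 1.12√3 = 1.94, Hypotenuse = 2.24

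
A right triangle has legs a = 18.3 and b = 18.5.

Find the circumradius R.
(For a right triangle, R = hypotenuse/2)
Hypotenuse c = √(a² + b²) = √(334.89 + 342.25) = √677.14 ≈ 26.0219
R = c/2 ≈ 26.0219/2 ≈ 13.011

R = 13.01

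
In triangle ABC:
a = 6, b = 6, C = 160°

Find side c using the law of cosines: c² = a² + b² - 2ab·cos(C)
c² = 6² + 6² − 2·6·6·cos(160°)
cos(160°) ≈ -0.939693
c² ≈ 36 + 36 − 72·(-0.939693) ≈ 72 + 67.6579 ≈ 139.658
c ≈ √139.658 ≈ 11.8177

c = 11.82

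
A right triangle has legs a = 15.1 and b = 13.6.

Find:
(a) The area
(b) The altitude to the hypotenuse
(a) The legs are perpendicular, so Area = ½·a·b = ½·15.1·13.6 = ½·205.36 = 102.68
(b) Hypotenuse c = √(a² + b²) = √(228.01 + 184.96) = √412.97 ≈ 20.3217
    Area = ½·c·h_c  ⇒  h_c = 2·Area/c = 205.36/20.3217 ≈ 10.1055

Area = 102.68, h_c = 10.11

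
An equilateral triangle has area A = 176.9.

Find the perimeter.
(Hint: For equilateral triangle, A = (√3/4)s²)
A = (√3/4)s²  ⇒  s² = 4A/√3 = 4·176.9/√3 = 707.6/1.73205 ≈ 408.533
s ≈ √408.533 ≈ 20.2122
Perimeter = 3s ≈ 3·20.2122 ≈ 60.6366

Perimeter = 60.64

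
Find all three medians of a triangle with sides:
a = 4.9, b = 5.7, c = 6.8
Median formula: m_a = ½√(2b² + 2c² − a²) (and cyclically). a² = 24.01, b² = 32.49, c² = 46.24.
m_a = ½√(2·32.49 + 2·46.24 − 24.01) = ½√133.45 ≈ ½·11.5521 ≈ 5.77603
m_b = ½√(2·24.01 + 2·46.24 − 32.49) = ½√108.01 ≈ ½·10.3928 ≈ 5.19639
m_c = ½√(2·24.01 + 2·32.49 − 46.24) = ½√66.76 ≈ ½·8.17068 ≈ 4.08534

m_a = 5.776, m_b = 5.196, m_c = 4.085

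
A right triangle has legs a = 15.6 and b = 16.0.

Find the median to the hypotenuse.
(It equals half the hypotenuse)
Hypotenuse c = √(a² + b²) = √(243.36 + 256) = √499.36 ≈ 22.3464
Median to hypotenuse = c/2 ≈ 22.3464/2 ≈ 11.1732

Median = 11.17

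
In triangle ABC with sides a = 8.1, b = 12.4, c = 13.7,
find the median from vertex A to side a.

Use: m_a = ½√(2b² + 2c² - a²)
m_a = ½√(2·12.4² + 2·13.7² − 8.1²) = ½√(2·153.76 + 2·187.69 − 65.61) = ½√(307.52 + 375.38 − 65.61) = ½√617.29
√617.29 ≈ 24.8453, so m_a ≈ 12.4227

m_a = 12.42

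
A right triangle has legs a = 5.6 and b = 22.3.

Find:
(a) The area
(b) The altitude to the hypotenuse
(a) The legs are perpendicular, so Area = ½·a·b = ½·5.6·22.3 = ½·124.88 = 62.44
(b) Hypotenuse c = √(a² + b²) = √(31.36 + 497.29) = √528.65 ≈ 22.9924
    Area = ½·c·h_c  ⇒  h_c = 2·Area/c = 124.88/22.9924 ≈ 5.43136

Area = 62.44, h_c = 5.431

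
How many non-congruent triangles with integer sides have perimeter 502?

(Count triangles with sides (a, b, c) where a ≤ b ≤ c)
Let a ≤ b ≤ c with a + b + c = 502. The only binding inequality is a + b > c, i.e. 502 − c > c, so c < 502/2; and c ≥ 502/3 since c is the largest side.
So 168 ≤ c ≤ 250. For each c, b runs from ⌈(502 − c)/2⌉ up to c (then a = 502 − b − c satisfies 1 ≤ a ≤ b automatically), giving c − ⌈(502 − c)/2⌉ + 1 choices.
Summing over c: 2 + 3 + 5 + 6 + … + 123 + 125  (83 terms, c = 168, …, 250) = 5250
Check (closed form: nearest integer to p²/48 for even p, (p+3)²/48 for odd p): 502²/48 = 252004/48 ≈ 5250.08 → 5250

5250 triangles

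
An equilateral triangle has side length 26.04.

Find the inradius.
r = Area/s with s the semi-perimeter.
Area = (√3/4)·26.04² = (√3/4)·678.0816 ≈ 0.433013·678.0816 ≈ 293.618
s = 3·26.04/2 = 39.06
r ≈ 293.618/39.06 ≈ 7.5171
(Equivalently r = side/(2√3) = 26.04/3.4641 ≈ 7.5171.)

r = 7.517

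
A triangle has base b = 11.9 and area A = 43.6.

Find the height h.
A = ½·b·h  ⇒  h = 2A/b = 2·43.6/11.9 = 87.2/11.9 ≈ 7.32773

h = 7.328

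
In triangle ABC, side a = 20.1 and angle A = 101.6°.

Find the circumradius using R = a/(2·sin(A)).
R = a/(2·sin(A)) = 20.1/(2·sin(101.6°))
sin(101.6°) ≈ 0.979575
R ≈ 20.1/(2·0.979575) = 20.1/1.95915 ≈ 10.2595

R = 10.26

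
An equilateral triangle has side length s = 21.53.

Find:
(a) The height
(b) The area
(a) The height splits the triangle into two 30-60-90 halves: h = s·√3/2 = 21.53·1.73205/2 ≈ 37.2911/2 ≈ 18.6455
(b) Area = (√3/4)·s² = (√3/4)·21.53² = (√3/4)·463.5409 ≈ 0.433013·463.5409 ≈ 200.719

Height = 18.65, Area = 200.7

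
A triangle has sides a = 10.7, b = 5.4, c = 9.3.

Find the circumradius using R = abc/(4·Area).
First find the area with Heron's formula.
s = (10.7 + 5.4 + 9.3)/2 = 12.7
Area = √(s(s−a)(s−b)(s−c)) = √(12.7·2·7.3·3.4) ≈ √630.428 ≈ 25.1083
abc = 10.7·5.4·9.3 = 537.354
R = abc/(4·Area) ≈ 537.354/(4·25.1083) = 537.354/100.433 ≈ 5.35036

R = 5.35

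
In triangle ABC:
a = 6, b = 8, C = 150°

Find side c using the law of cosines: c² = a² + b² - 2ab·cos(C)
c² = 6² + 8² − 2·6·8·cos(150°)
cos(150°) ≈ -0.866025
c² ≈ 36 + 64 − 96·(-0.866025) ≈ 100 + 83.1384 ≈ 183.138
c ≈ √183.138 ≈ 13.5329

c = 13.53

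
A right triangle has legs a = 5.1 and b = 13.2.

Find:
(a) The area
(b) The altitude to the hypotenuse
(a) The legs are perpendicular, so Area = ½·a·b = ½·5.1·13.2 = ½·67.32 = 33.66
(b) Hypotenuse c = √(a² + b²) = √(26.01 + 174.24) = √200.25 ≈ 14.151
    Area = ½·c·h_c  ⇒  h_c = 2·Area/c = 67.32/14.151 ≈ 4.75727

Area = 33.66, h_c = 4.757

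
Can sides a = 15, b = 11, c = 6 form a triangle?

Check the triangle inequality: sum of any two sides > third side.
a + b vs c: 15 + 11 = 26 > 6  ✓
a + c vs b: 15 + 6 = 21 > 11  ✓
b + c vs a: 11 + 6 = 17 > 15  ✓

Yes, triangle inequality satisfied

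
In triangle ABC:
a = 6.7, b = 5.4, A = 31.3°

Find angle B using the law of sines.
a/sin(A) = b/sin(B)  ⇒  sin(B) = b·sin(A)/a = 5.4·sin(31.3°)/6.7
sin(31.3°) ≈ 0.519519
sin(B) ≈ 5.4·0.519519/6.7 ≈ 2.8054/6.7 ≈ 0.418717
B = arcsin(0.418717) ≈ 24.7536°
(Since b ≤ a we need B ≤ A, so the obtuse alternative 180° − 24.7536° ≈ 155.246° is rejected.)

B = 24.75°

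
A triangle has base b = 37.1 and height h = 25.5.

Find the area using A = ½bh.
A = ½·b·h = ½·37.1·25.5 = ½·946.05 = 473.025

Area = 473.025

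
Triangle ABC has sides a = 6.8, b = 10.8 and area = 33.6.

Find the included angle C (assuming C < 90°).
Area = ½·a·b·sin(C)  ⇒  sin(C) = 2·Area/(a·b) = 2·33.6/(6.8·10.8) = 67.2/73.44 ≈ 0.915033
C = arcsin(0.915033) ≈ 66.2104° (taking the acute solution since C < 90°)

C = 66.21°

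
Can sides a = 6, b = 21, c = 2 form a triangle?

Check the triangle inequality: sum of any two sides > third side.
a + b vs c: 6 + 21 = 27 > 2  ✓
a + c vs b: 6 + 2 = 8 ≤ 21  ✗
b + c vs a: 21 + 2 = 23 > 6  ✓

No: 6 + 2 = 8 is not > 21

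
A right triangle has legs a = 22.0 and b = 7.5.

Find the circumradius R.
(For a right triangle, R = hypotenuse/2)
Hypotenuse c = √(a² + b²) = √(484 + 56.25) = √540.25 ≈ 23.2433
R = c/2 ≈ 23.2433/2 ≈ 11.6216

R = 11.62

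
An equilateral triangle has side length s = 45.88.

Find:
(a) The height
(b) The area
(a) The height splits the triangle into two 30-60-90 halves: h = s·√3/2 = 45.88·1.73205/2 ≈ 79.4665/2 ≈ 39.7332
(b) Area = (√3/4)·s² = (√3/4)·45.88² = (√3/4)·2104.9744 ≈ 0.433013·2104.9744 ≈ 911.481

Height = 39.73, Area = 911.5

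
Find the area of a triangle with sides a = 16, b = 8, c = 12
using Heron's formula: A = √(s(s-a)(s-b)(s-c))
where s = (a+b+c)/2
s = (16 + 8 + 12)/2 = 36/2 = 18
s − a = 2, s − b = 10, s − c = 6
s(s−a)(s−b)(s−c) = 18·2·10·6 = 2160
Area = √2160 ≈ 46.4758

s = 18.0, Area = 46.48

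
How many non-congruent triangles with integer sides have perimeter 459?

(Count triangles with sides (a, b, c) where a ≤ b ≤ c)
Let a ≤ b ≤ c with a + b + c = 459. The only binding inequality is a + b > c, i.e. 459 − c > c, so c < 459/2; and c ≥ 459/3 since c is the largest side.
So 153 ≤ c ≤ 229. For each c, b runs from ⌈(459 − c)/2⌉ up to c (then a = 459 − b − c satisfies 1 ≤ a ≤ b automatically), giving c − ⌈(459 − c)/2⌉ + 1 choices.
Summing over c: 1 + 2 + 4 + 5 + … + 113 + 115  (77 terms, c = 153, …, 229) = 4447
Check (closed form: nearest integer to p²/48 for even p, (p+3)²/48 for odd p): (459+3)²/48 = 462²/48 = 213444/48 ≈ 4446.75 → 4447

4447 triangles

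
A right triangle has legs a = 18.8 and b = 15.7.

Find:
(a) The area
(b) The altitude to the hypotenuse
(a) The legs are perpendicular, so Area = ½·a·b = ½·18.8·15.7 = ½·295.16 = 147.58
(b) Hypotenuse c = √(a² + b²) = √(353.44 + 246.49) = √599.93 ≈ 24.4935
    Area = ½·c·h_c  ⇒  h_c = 2·Area/c = 295.16/24.4935 ≈ 12.0506

Area = 147.58, h_c = 12.05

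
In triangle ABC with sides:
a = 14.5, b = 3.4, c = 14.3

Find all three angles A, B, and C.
Law of cosines for each angle (a² = 210.25, b² = 11.56, c² = 204.49):
cos(A) = (b² + c² − a²)/(2bc) = (11.56 + 204.49 − 210.25)/(2·3.4·14.3) = 5.8/97.24 ≈ 0.0596462  ⇒  A ≈ 86.5805°
cos(B) = (a² + c² − b²)/(2ac) = (210.25 + 204.49 − 11.56)/(2·14.5·14.3) = 403.18/414.7 ≈ 0.972221  ⇒  B ≈ 13.5365°
cos(C) = (a² + b² − c²)/(2ab) = (210.25 + 11.56 − 204.49)/(2·14.5·3.4) = 17.32/98.6 ≈ 0.175659  ⇒  C ≈ 79.883°
Check: A + B + C ≈ 180°

A = 86.58°, B = 13.54°, C = 79.88°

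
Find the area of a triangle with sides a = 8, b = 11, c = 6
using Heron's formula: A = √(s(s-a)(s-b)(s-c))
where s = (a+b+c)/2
s = (8 + 11 + 6)/2 = 25/2 = 12.5
s − a = 4.5, s − b = 1.5, s − c = 6.5
s(s−a)(s−b)(s−c) = 12.5·4.5·1.5·6.5 = 548.4375
Area = √548.4375 ≈ 23.4187

s = 12.5, Area = 23.42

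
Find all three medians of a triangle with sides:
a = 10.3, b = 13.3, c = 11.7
Median formula: m_a = ½√(2b² + 2c² − a²) (and cyclically). a² = 106.09, b² = 176.89, c² = 136.89.
m_a = ½√(2·176.89 + 2·136.89 − 106.09) = ½√521.47 ≈ ½·22.8357 ≈ 11.4179
m_b = ½√(2·106.09 + 2·136.89 − 176.89) = ½√309.07 ≈ ½·17.5804 ≈ 8.79019
m_c = ½√(2·106.09 + 2·176.89 − 136.89) = ½√429.07 ≈ ½·20.714 ≈ 10.357

m_a = 11.42, m_b = 8.79, m_c = 10.36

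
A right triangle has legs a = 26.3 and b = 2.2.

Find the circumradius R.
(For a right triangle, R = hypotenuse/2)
Hypotenuse c = √(a² + b²) = √(691.69 + 4.84) = √696.53 ≈ 26.3919
R = c/2 ≈ 26.3919/2 ≈ 13.1959

R = 13.2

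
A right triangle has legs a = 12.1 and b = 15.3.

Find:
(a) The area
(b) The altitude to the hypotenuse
(a) The legs are perpendicular, so Area = ½·a·b = ½·12.1·15.3 = ½·185.13 = 92.565
(b) Hypotenuse c = √(a² + b²) = √(146.41 + 234.09) = √380.5 ≈ 19.5064
    Area = ½·c·h_c  ⇒  h_c = 2·Area/c = 185.13/19.5064 ≈ 9.49073

Area = 92.565, h_c = 9.491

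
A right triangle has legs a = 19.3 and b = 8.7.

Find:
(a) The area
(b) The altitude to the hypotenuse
(a) The legs are perpendicular, so Area = ½·a·b = ½·19.3·8.7 = ½·167.91 = 83.955
(b) Hypotenuse c = √(a² + b²) = √(372.49 + 75.69) = √448.18 ≈ 21.1703
    Area = ½·c·h_c  ⇒  h_c = 2·Area/c = 167.91/21.1703 ≈ 7.93141

Area = 83.955, h_c = 7.931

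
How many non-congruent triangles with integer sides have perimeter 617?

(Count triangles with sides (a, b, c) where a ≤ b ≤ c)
Let a ≤ b ≤ c with a + b + c = 617. The only binding inequality is a + b > c, i.e. 617 − c > c, so c < 617/2; and c ≥ 617/3 since c is the largest side.
So 206 ≤ c ≤ 308. For each c, b runs from ⌈(617 − c)/2⌉ up to c (then a = 617 − b − c satisfies 1 ≤ a ≤ b automatically), giving c − ⌈(617 − c)/2⌉ + 1 choices.
Summing over c: 1 + 3 + 4 + 6 + … + 153 + 154  (103 terms, c = 206, …, 308) = 8008
Check (closed form: nearest integer to p²/48 for even p, (p+3)²/48 for odd p): (617+3)²/48 = 620²/48 = 384400/48 ≈ 8008.33 → 8008

8008 triangles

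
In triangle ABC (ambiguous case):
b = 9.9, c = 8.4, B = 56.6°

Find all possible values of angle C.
b/sin(B) = c/sin(C)  ⇒  sin(C) = c·sin(B)/b = 8.4·sin(56.6°)/9.9
sin(56.6°) ≈ 0.834848
sin(C) ≈ 8.4·0.834848/9.9 ≈ 7.01272/9.9 ≈ 0.708356
Candidate 1: C₁ = arcsin(0.708356) ≈ 45.1013°  →  A = 180° − 56.6° − 45.1013° ≈ 78.2987° > 0, valid
Candidate 2: C₂ = 180° − C₁ ≈ 134.899°  →  A = 180° − 56.6° − 134.899° ≈ -11.4987° ≤ 0, not a valid triangle

C = 45.1° (one solution)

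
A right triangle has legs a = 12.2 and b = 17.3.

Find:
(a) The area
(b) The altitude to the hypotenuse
(a) The legs are perpendicular, so Area = ½·a·b = ½·12.2·17.3 = ½·211.06 = 105.53
(b) Hypotenuse c = √(a² + b²) = √(148.84 + 299.29) = √448.13 ≈ 21.1691
    Area = ½·c·h_c  ⇒  h_c = 2·Area/c = 211.06/21.1691 ≈ 9.9702

Area = 105.53, h_c = 9.97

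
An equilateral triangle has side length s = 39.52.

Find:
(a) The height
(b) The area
(a) The height splits the triangle into two 30-60-90 halves: h = s·√3/2 = 39.52·1.73205/2 ≈ 68.4506/2 ≈ 34.2253
(b) Area = (√3/4)·s² = (√3/4)·39.52² = (√3/4)·1561.8304 ≈ 0.433013·1561.8304 ≈ 676.292

Height = 34.23, Area = 676.3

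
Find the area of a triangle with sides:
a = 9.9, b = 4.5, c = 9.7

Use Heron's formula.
s = (9.9 + 4.5 + 9.7)/2 = 24.1/2 = 12.05
s − a = 2.15, s − b = 7.55, s − c = 2.35
s(s−a)(s−b)(s−c) = 12.05·2.15·7.55·2.35 ≈ 459.664
Area = √459.664 ≈ 21.4398

Area = 21.44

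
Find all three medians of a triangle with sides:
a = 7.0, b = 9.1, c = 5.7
Median formula: m_a = ½√(2b² + 2c² − a²) (and cyclically). a² = 49, b² = 82.81, c² = 32.49.
m_a = ½√(2·82.81 + 2·32.49 − 49) = ½√181.6 ≈ ½·13.4759 ≈ 6.73795
m_b = ½√(2·49 + 2·32.49 − 82.81) = ½√80.17 ≈ ½·8.95377 ≈ 4.47689
m_c = ½√(2·49 + 2·82.81 − 32.49) = ½√231.13 ≈ ½·15.203 ≈ 7.60148

m_a = 6.738, m_b = 4.477, m_c = 7.601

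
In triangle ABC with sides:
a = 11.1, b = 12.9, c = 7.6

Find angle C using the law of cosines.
c² = a² + b² − 2ab·cos(C)  ⇒  cos(C) = (a² + b² − c²)/(2ab)
cos(C) = (11.1² + 12.9² − 7.6²)/(2·11.1·12.9) = (123.21 + 166.41 − 57.76)/286.38 = 231.86/286.38 ≈ 0.809624
C = arccos(0.809624) ≈ 35.9408°

C = 35.94°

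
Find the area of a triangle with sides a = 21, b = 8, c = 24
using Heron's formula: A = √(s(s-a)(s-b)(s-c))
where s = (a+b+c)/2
s = (21 + 8 + 24)/2 = 53/2 = 26.5
s − a = 5.5, s − b = 18.5, s − c = 2.5
s(s−a)(s−b)(s−c) = 26.5·5.5·18.5·2.5 = 6740.9375
Area = √6740.9375 ≈ 82.1032

s = 26.5, Area = 82.1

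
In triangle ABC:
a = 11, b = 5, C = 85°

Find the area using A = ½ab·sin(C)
A = ½·a·b·sin(C) = ½·11·5·sin(85°)
sin(85°) ≈ 0.996195
A ≈ ½·55·0.996195 = 27.5·0.996195 ≈ 27.3954

Area = 27.4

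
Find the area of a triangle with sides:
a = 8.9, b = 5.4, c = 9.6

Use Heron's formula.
s = (8.9 + 5.4 + 9.6)/2 = 23.9/2 = 11.95
s − a = 3.05, s − b = 6.55, s − c = 2.35
s(s−a)(s−b)(s−c) = 11.95·3.05·6.55·2.35 ≈ 561.018
Area = √561.018 ≈ 23.6858

Area = 23.69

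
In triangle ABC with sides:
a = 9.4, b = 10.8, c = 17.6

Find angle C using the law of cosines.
c² = a² + b² − 2ab·cos(C)  ⇒  cos(C) = (a² + b² − c²)/(2ab)
cos(C) = (9.4² + 10.8² − 17.6²)/(2·9.4·10.8) = (88.36 + 116.64 − 309.76)/203.04 = -104.76/203.04 ≈ -0.515957
C = arccos(-0.515957) ≈ 121.061°

C = 121.1°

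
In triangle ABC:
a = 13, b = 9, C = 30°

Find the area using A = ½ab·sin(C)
A = ½·a·b·sin(C) = ½·13·9·sin(30°)
sin(30°) ≈ 0.5
A ≈ ½·117·0.5 = 58.5·0.5 ≈ 29.25

Area = 29.25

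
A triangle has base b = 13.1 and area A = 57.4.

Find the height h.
A = ½·b·h  ⇒  h = 2A/b = 2·57.4/13.1 = 114.8/13.1 ≈ 8.76336

h = 8.763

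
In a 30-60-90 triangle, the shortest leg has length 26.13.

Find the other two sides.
In a 30-60-90 triangle the sides are in ratio 1 : √3 : 2 (short leg : long leg : hypotenuse).
Long leg = 26.13·√3 ≈ 26.13·1.73205 ≈ 45.2585
Hypotenuse = 2·26.13 = 52.26

Long leg = 26.13√3 = 45.26, Hypotenuse = 52.26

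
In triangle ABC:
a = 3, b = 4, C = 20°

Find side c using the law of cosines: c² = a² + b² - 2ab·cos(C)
c² = 3² + 4² − 2·3·4·cos(20°)
cos(20°) ≈ 0.939693
c² ≈ 9 + 16 − 24·(0.939693) ≈ 25 − 22.5526 ≈ 2.44738
c ≈ √2.44738 ≈ 1.56441

c = 1.564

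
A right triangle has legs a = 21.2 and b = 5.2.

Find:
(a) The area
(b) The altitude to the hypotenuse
(a) The legs are perpendicular, so Area = ½·a·b = ½·21.2·5.2 = ½·110.24 = 55.12
(b) Hypotenuse c = √(a² + b²) = √(449.44 + 27.04) = √476.48 ≈ 21.8284
    Area = ½·c·h_c  ⇒  h_c = 2·Area/c = 110.24/21.8284 ≈ 5.0503

Area = 55.12, h_c = 5.05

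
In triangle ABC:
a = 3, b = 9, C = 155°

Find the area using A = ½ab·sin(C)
A = ½·a·b·sin(C) = ½·3·9·sin(155°)
sin(155°) ≈ 0.422618
A ≈ ½·27·0.422618 = 13.5·0.422618 ≈ 5.70535

Area = 5.705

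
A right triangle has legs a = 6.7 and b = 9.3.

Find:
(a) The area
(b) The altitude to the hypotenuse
(a) The legs are perpendicular, so Area = ½·a·b = ½·6.7·9.3 = ½·62.31 = 31.155
(b) Hypotenuse c = √(a² + b²) = √(44.89 + 86.49) = √131.38 ≈ 11.4621
    Area = ½·c·h_c  ⇒  h_c = 2·Area/c = 62.31/11.4621 ≈ 5.43617

Area = 31.155, h_c = 5.436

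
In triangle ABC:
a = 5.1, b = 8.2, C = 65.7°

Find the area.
Two sides and the included angle (SAS): A = ½·a·b·sin(C) = ½·5.1·8.2·sin(65.7°)
sin(65.7°) ≈ 0.911403
A ≈ ½·41.82·0.911403 = 20.91·0.911403 ≈ 19.0574

Area = 19.06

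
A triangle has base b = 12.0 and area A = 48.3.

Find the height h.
A = ½·b·h  ⇒  h = 2A/b = 2·48.3/12.0 = 96.6/12.0 ≈ 8.05

h = 8.05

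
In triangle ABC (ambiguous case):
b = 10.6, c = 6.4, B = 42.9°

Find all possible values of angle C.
b/sin(B) = c/sin(C)  ⇒  sin(C) = c·sin(B)/b = 6.4·sin(42.9°)/10.6
sin(42.9°) ≈ 0.680721
sin(C) ≈ 6.4·0.680721/10.6 ≈ 4.35661/10.6 ≈ 0.411001
Candidate 1: C₁ = arcsin(0.411001) ≈ 24.2677°  →  A = 180° − 42.9° − 24.2677° ≈ 112.832° > 0, valid
Candidate 2: C₂ = 180° − C₁ ≈ 155.732°  →  A = 180° − 42.9° − 155.732° ≈ -18.6323° ≤ 0, not a valid triangle

C = 24.27° (one solution)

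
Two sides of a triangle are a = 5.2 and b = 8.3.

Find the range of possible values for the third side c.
Triangle inequality: |a − b| < c < a + b
|a − b| = |5.2 − 8.3| = 3.1
a + b = 5.2 + 8.3 = 13.5

3.1 < c < 13.5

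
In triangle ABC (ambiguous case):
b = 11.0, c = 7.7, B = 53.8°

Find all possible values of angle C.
b/sin(B) = c/sin(C)  ⇒  sin(C) = c·sin(B)/b = 7.7·sin(53.8°)/11.0
sin(53.8°) ≈ 0.80696
sin(C) ≈ 7.7·0.80696/11.0 ≈ 6.21359/11.0 ≈ 0.564872
Candidate 1: C₁ = arcsin(0.564872) ≈ 34.3934°  →  A = 180° − 53.8° − 34.3934° ≈ 91.8066° > 0, valid
Candidate 2: C₂ = 180° − C₁ ≈ 145.607°  →  A = 180° − 53.8° − 145.607° ≈ -19.4066° ≤ 0, not a valid triangle

C = 34.39° (one solution)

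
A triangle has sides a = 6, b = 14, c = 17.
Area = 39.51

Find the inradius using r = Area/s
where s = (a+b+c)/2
s = (6 + 14 + 17)/2 = 37/2 = 18.5
r = Area/s = 39.51/18.5 ≈ 2.13568

r = 2.136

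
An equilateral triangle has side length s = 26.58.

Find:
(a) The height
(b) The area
(a) The height splits the triangle into two 30-60-90 halves: h = s·√3/2 = 26.58·1.73205/2 ≈ 46.0379/2 ≈ 23.019
(b) Area = (√3/4)·s² = (√3/4)·26.58² = (√3/4)·706.4964 ≈ 0.433013·706.4964 ≈ 305.922

Height = 23.02, Area = 305.9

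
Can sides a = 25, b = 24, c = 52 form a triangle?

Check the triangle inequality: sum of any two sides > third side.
a + b vs c: 25 + 24 = 49 ≤ 52  ✗
a + c vs b: 25 + 52 = 77 > 24  ✓
b + c vs a: 24 + 52 = 76 > 25  ✓

No: 25 + 24 = 49 is not > 52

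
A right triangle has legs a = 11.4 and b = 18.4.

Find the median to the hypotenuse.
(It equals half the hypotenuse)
Hypotenuse c = √(a² + b²) = √(129.96 + 338.56) = √468.52 ≈ 21.6453
Median to hypotenuse = c/2 ≈ 21.6453/2 ≈ 10.8227

Median = 10.82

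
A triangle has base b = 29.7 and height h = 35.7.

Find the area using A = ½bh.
A = ½·b·h = ½·29.7·35.7 = ½·1060.29 = 530.145

Area = 530.145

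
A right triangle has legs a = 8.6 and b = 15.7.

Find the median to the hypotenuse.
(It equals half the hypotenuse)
Hypotenuse c = √(a² + b²) = √(73.96 + 246.49) = √320.45 ≈ 17.9011
Median to hypotenuse = c/2 ≈ 17.9011/2 ≈ 8.95056

Median = 8.951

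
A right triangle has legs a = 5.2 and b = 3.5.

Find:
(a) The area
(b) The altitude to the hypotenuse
(a) The legs are perpendicular, so Area = ½·a·b = ½·5.2·3.5 = ½·18.2 = 9.1
(b) Hypotenuse c = √(a² + b²) = √(27.04 + 12.25) = √39.29 ≈ 6.26817
    Area = ½·c·h_c  ⇒  h_c = 2·Area/c = 18.2/6.26817 ≈ 2.90356

Area = 9.1, h_c = 2.904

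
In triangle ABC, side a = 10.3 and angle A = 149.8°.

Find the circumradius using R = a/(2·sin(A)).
R = a/(2·sin(A)) = 10.3/(2·sin(149.8°))
sin(149.8°) ≈ 0.50302
R ≈ 10.3/(2·0.50302) = 10.3/1.00604 ≈ 10.2382

R = 10.24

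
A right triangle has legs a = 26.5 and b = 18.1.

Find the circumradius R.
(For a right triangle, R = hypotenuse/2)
Hypotenuse c = √(a² + b²) = √(702.25 + 327.61) = √1029.86 ≈ 32.0914
R = c/2 ≈ 32.0914/2 ≈ 16.0457

R = 16.05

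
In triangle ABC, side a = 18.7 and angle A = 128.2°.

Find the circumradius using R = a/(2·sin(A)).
R = a/(2·sin(A)) = 18.7/(2·sin(128.2°))
sin(128.2°) ≈ 0.785857
R ≈ 18.7/(2·0.785857) = 18.7/1.57171 ≈ 11.8978

R = 11.9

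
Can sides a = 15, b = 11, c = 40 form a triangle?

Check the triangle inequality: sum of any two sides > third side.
a + b vs c: 15 + 11 = 26 ≤ 40  ✗
a + c vs b: 15 + 40 = 55 > 11  ✓
b + c vs a: 11 + 40 = 51 > 15  ✓

No: 15 + 11 = 26 is not > 40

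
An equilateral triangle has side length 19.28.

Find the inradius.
r = Area/s with s the semi-perimeter.
Area = (√3/4)·19.28² = (√3/4)·371.7184 ≈ 0.433013·371.7184 ≈ 160.959
s = 3·19.28/2 = 28.92
r ≈ 160.959/28.92 ≈ 5.56566
(Equivalently r = side/(2√3) = 19.28/3.4641 ≈ 5.56566.)

r = 5.566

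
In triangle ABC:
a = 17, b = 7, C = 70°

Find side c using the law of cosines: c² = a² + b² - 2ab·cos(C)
c² = 17² + 7² − 2·17·7·cos(70°)
cos(70°) ≈ 0.34202
c² ≈ 289 + 49 − 238·(0.34202) ≈ 338 − 81.4008 ≈ 256.599
c ≈ √256.599 ≈ 16.0187

c = 16.02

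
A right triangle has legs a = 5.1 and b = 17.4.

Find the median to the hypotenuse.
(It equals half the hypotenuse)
Hypotenuse c = √(a² + b²) = √(26.01 + 302.76) = √328.77 ≈ 18.132
Median to hypotenuse = c/2 ≈ 18.132/2 ≈ 9.06601

Median = 9.066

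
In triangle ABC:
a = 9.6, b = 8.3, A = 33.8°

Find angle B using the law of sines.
a/sin(A) = b/sin(B)  ⇒  sin(B) = b·sin(A)/a = 8.3·sin(33.8°)/9.6
sin(33.8°) ≈ 0.556296
sin(B) ≈ 8.3·0.556296/9.6 ≈ 4.61725/9.6 ≈ 0.480964
B = arcsin(0.480964) ≈ 28.7484°
(Since b ≤ a we need B ≤ A, so the obtuse alternative 180° − 28.7484° ≈ 151.252° is rejected.)

B = 28.75°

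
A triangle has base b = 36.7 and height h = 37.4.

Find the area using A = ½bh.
A = ½·b·h = ½·36.7·37.4 = ½·1372.58 = 686.29

Area = 686.29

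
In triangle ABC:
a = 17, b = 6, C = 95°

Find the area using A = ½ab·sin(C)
A = ½·a·b·sin(C) = ½·17·6·sin(95°)
sin(95°) ≈ 0.996195
A ≈ ½·102·0.996195 = 51·0.996195 ≈ 50.8059

Area = 50.81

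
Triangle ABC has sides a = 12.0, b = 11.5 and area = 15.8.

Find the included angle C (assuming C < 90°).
Area = ½·a·b·sin(C)  ⇒  sin(C) = 2·Area/(a·b) = 2·15.8/(12.0·11.5) = 31.6/138 ≈ 0.228986
C = arcsin(0.228986) ≈ 13.2374° (taking the acute solution since C < 90°)

C = 13.24°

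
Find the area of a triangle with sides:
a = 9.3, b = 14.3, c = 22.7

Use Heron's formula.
s = (9.3 + 14.3 + 22.7)/2 = 46.3/2 = 23.15
s − a = 13.85, s − b = 8.85, s − c = 0.45
s(s−a)(s−b)(s−c) = 23.15·13.85·8.85·0.45 ≈ 1276.9
Area = √1276.9 ≈ 35.7337

Area = 35.73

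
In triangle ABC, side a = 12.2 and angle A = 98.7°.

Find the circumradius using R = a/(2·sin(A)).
R = a/(2·sin(A)) = 12.2/(2·sin(98.7°))
sin(98.7°) ≈ 0.988494
R ≈ 12.2/(2·0.988494) = 12.2/1.97699 ≈ 6.171

R = 6.171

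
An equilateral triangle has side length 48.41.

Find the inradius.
r = Area/s with s the semi-perimeter.
Area = (√3/4)·48.41² = (√3/4)·2343.5281 ≈ 0.433013·2343.5281 ≈ 1014.78
s = 3·48.41/2 = 72.615
r ≈ 1014.78/72.615 ≈ 13.9748
(Equivalently r = side/(2√3) = 48.41/3.4641 ≈ 13.9748.)

r = 13.97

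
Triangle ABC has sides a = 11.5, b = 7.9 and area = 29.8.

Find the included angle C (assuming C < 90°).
Area = ½·a·b·sin(C)  ⇒  sin(C) = 2·Area/(a·b) = 2·29.8/(11.5·7.9) = 59.6/90.85 ≈ 0.656026
C = arcsin(0.656026) ≈ 40.9975° (taking the acute solution since C < 90°)

C = 41°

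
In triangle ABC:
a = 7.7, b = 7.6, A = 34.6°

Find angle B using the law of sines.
a/sin(A) = b/sin(B)  ⇒  sin(B) = b·sin(A)/a = 7.6·sin(34.6°)/7.7
sin(34.6°) ≈ 0.567844
sin(B) ≈ 7.6·0.567844/7.7 ≈ 4.31561/7.7 ≈ 0.560469
B = arcsin(0.560469) ≈ 34.0882°
(Since b ≤ a we need B ≤ A, so the obtuse alternative 180° − 34.0882° ≈ 145.912° is rejected.)

B = 34.09°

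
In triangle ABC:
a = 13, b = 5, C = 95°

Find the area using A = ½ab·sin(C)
A = ½·a·b·sin(C) = ½·13·5·sin(95°)
sin(95°) ≈ 0.996195
A ≈ ½·65·0.996195 = 32.5·0.996195 ≈ 32.3763

Area = 32.38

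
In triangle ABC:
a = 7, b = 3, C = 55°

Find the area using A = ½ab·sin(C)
A = ½·a·b·sin(C) = ½·7·3·sin(55°)
sin(55°) ≈ 0.819152
A ≈ ½·21·0.819152 = 10.5·0.819152 ≈ 8.6011

Area = 8.601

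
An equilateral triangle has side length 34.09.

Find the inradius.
r = Area/s with s the semi-perimeter.
Area = (√3/4)·34.09² = (√3/4)·1162.1281 ≈ 0.433013·1162.1281 ≈ 503.216
s = 3·34.09/2 = 51.135
r ≈ 503.216/51.135 ≈ 9.84094
(Equivalently r = side/(2√3) = 34.09/3.4641 ≈ 9.84094.)

r = 9.841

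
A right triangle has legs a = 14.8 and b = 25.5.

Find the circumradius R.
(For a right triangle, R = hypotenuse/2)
Hypotenuse c = √(a² + b²) = √(219.04 + 650.25) = √869.29 ≈ 29.4837
R = c/2 ≈ 29.4837/2 ≈ 14.7419

R = 14.74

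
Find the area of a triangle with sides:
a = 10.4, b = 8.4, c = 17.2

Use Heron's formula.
s = (10.4 + 8.4 + 17.2)/2 = 36/2 = 18
s − a = 7.6, s − b = 9.6, s − c = 0.8
s(s−a)(s−b)(s−c) = 18·7.6·9.6·0.8 ≈ 1050.62
Area = √1050.62 ≈ 32.4133

Area = 32.41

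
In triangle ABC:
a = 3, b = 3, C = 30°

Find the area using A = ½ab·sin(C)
A = ½·a·b·sin(C) = ½·3·3·sin(30°)
sin(30°) ≈ 0.5
A ≈ ½·9·0.5 = 4.5·0.5 ≈ 2.25

Area = 2.25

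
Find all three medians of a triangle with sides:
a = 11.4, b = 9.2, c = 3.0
Median formula: m_a = ½√(2b² + 2c² − a²) (and cyclically). a² = 129.96, b² = 84.64, c² = 9.
m_a = ½√(2·84.64 + 2·9 − 129.96) = ½√57.32 ≈ ½·7.571 ≈ 3.7855
m_b = ½√(2·129.96 + 2·9 − 84.64) = ½√193.28 ≈ ½·13.9025 ≈ 6.95126
m_c = ½√(2·129.96 + 2·84.64 − 9) = ½√420.2 ≈ ½·20.4988 ≈ 10.2494

m_a = 3.785, m_b = 6.951, m_c = 10.25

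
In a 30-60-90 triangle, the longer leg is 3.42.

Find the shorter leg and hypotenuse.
In a 30-60-90 triangle the sides are in ratio 1 : √3 : 2, so short leg = long leg/√3 and hypotenuse = 2·(short leg).
Short leg = 3.42/√3 ≈ 3.42/1.73205 ≈ 1.97454
Hypotenuse = 2·1.97454 ≈ 3.94908

Short leg = 1.975, Hypotenuse = 3.949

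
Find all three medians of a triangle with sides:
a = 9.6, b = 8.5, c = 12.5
Median formula: m_a = ½√(2b² + 2c² − a²) (and cyclically). a² = 92.16, b² = 72.25, c² = 156.25.
m_a = ½√(2·72.25 + 2·156.25 − 92.16) = ½√364.84 ≈ ½·19.1008 ≈ 9.55039
m_b = ½√(2·92.16 + 2·156.25 − 72.25) = ½√424.57 ≈ ½·20.6051 ≈ 10.3025
m_c = ½√(2·92.16 + 2·72.25 − 156.25) = ½√172.57 ≈ ½·13.1366 ≈ 6.5683

m_a = 9.55, m_b = 10.3, m_c = 6.568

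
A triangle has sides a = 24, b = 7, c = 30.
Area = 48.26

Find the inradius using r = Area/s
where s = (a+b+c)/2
s = (24 + 7 + 30)/2 = 61/2 = 30.5
r = Area/s = 48.26/30.5 ≈ 1.5823

r = 1.582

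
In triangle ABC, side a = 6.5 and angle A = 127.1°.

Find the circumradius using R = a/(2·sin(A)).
R = a/(2·sin(A)) = 6.5/(2·sin(127.1°))
sin(127.1°) ≈ 0.797584
R ≈ 6.5/(2·0.797584) = 6.5/1.59517 ≈ 4.07481

R = 4.075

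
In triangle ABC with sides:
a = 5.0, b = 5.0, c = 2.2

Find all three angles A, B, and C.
Law of cosines for each angle (a² = 25, b² = 25, c² = 4.84):
cos(A) = (b² + c² − a²)/(2bc) = (25 + 4.84 − 25)/(2·5.0·2.2) = 4.84/22 ≈ 0.22  ⇒  A ≈ 77.291°
cos(B) = (a² + c² − b²)/(2ac) = (25 + 4.84 − 25)/(2·5.0·2.2) = 4.84/22 ≈ 0.22  ⇒  B ≈ 77.291°
cos(C) = (a² + b² − c²)/(2ab) = (25 + 25 − 4.84)/(2·5.0·5.0) = 45.16/50 ≈ 0.9032  ⇒  C ≈ 25.4181°
Check: A + B + C ≈ 180°

A = 77.29°, B = 77.29°, C = 25.42°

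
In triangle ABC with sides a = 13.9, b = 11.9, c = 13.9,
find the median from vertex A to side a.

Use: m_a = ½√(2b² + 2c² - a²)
m_a = ½√(2·11.9² + 2·13.9² − 13.9²) = ½√(2·141.61 + 2·193.21 − 193.21) = ½√(283.22 + 386.42 − 193.21) = ½√476.43
√476.43 ≈ 21.8273, so m_a ≈ 10.9136

m_a = 10.91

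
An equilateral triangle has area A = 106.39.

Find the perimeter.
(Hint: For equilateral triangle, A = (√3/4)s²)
A = (√3/4)s²  ⇒  s² = 4A/√3 = 4·106.39/√3 = 425.56/1.73205 ≈ 245.697
s ≈ √245.697 ≈ 15.6747
Perimeter = 3s ≈ 3·15.6747 ≈ 47.0242

Perimeter = 47.02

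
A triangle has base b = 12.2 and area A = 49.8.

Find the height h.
A = ½·b·h  ⇒  h = 2A/b = 2·49.8/12.2 = 99.6/12.2 ≈ 8.16393

h = 8.164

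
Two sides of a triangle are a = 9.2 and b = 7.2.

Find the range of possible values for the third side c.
Triangle inequality: |a − b| < c < a + b
|a − b| = |9.2 − 7.2| = 2
a + b = 9.2 + 7.2 = 16.4

2 < c < 16.4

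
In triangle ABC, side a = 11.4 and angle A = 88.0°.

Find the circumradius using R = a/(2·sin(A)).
R = a/(2·sin(A)) = 11.4/(2·sin(88.0°))
sin(88.0°) ≈ 0.999391
R ≈ 11.4/(2·0.999391) = 11.4/1.99878 ≈ 5.70347

R = 5.703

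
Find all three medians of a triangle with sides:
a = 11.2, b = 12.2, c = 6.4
Median formula: m_a = ½√(2b² + 2c² − a²) (and cyclically). a² = 125.44, b² = 148.84, c² = 40.96.
m_a = ½√(2·148.84 + 2·40.96 − 125.44) = ½√254.16 ≈ ½·15.9424 ≈ 7.9712
m_b = ½√(2·125.44 + 2·40.96 − 148.84) = ½√183.96 ≈ ½·13.5632 ≈ 6.78159
m_c = ½√(2·125.44 + 2·148.84 − 40.96) = ½√507.6 ≈ ½·22.53 ≈ 11.265

m_a = 7.971, m_b = 6.782, m_c = 11.26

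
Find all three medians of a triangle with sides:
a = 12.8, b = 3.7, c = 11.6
Median formula: m_a = ½√(2b² + 2c² − a²) (and cyclically). a² = 163.84, b² = 13.69, c² = 134.56.
m_a = ½√(2·13.69 + 2·134.56 − 163.84) = ½√132.66 ≈ ½·11.5178 ≈ 5.75891
m_b = ½√(2·163.84 + 2·134.56 − 13.69) = ½√583.11 ≈ ½·24.1477 ≈ 12.0738
m_c = ½√(2·163.84 + 2·13.69 − 134.56) = ½√220.5 ≈ ½·14.8492 ≈ 7.42462

m_a = 5.759, m_b = 12.07, m_c = 7.425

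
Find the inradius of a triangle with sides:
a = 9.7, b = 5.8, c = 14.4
r = Area/s where s is the semi-perimeter.
s = (9.7 + 5.8 + 14.4)/2 = 29.9/2 = 14.95
Area = √(s(s−a)(s−b)(s−c)) = √(14.95·5.25·9.15·0.55) ≈ √394.988 ≈ 19.8743
r ≈ 19.8743/14.95 ≈ 1.32939

r = 1.329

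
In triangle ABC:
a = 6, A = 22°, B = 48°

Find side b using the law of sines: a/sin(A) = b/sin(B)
a/sin(A) = b/sin(B)  ⇒  b = a·sin(B)/sin(A) = 6·sin(48°)/sin(22°)
sin(48°) ≈ 0.743145, sin(22°) ≈ 0.374607
b ≈ 6·0.743145/0.374607 ≈ 4.45887/0.374607 ≈ 11.9028

b = 11.9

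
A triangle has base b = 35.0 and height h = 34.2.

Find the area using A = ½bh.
A = ½·b·h = ½·35.0·34.2 = ½·1197 = 598.5

Area = 598.5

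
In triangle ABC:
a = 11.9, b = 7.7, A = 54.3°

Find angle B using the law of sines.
a/sin(A) = b/sin(B)  ⇒  sin(B) = b·sin(A)/a = 7.7·sin(54.3°)/11.9
sin(54.3°) ≈ 0.812084
sin(B) ≈ 7.7·0.812084/11.9 ≈ 6.25304/11.9 ≈ 0.525466
B = arcsin(0.525466) ≈ 31.6996°
(Since b ≤ a we need B ≤ A, so the obtuse alternative 180° − 31.6996° ≈ 148.3° is rejected.)

B = 31.7°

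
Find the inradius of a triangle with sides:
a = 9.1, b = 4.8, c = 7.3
r = Area/s where s is the semi-perimeter.
s = (9.1 + 4.8 + 7.3)/2 = 21.2/2 = 10.6
Area = √(s(s−a)(s−b)(s−c)) = √(10.6·1.5·5.8·3.3) ≈ √304.326 ≈ 17.4449
r ≈ 17.4449/10.6 ≈ 1.64575

r = 1.646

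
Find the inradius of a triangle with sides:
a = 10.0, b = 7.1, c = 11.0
r = Area/s where s is the semi-perimeter.
s = (10.0 + 7.1 + 11.0)/2 = 28.1/2 = 14.05
Area = √(s(s−a)(s−b)(s−c)) = √(14.05·4.05·6.95·3.05) ≈ √1206.19 ≈ 34.7303
r ≈ 34.7303/14.05 ≈ 2.4719

r = 2.472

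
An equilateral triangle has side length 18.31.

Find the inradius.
r = Area/s with s the semi-perimeter.
Area = (√3/4)·18.31² = (√3/4)·335.2561 ≈ 0.433013·335.2561 ≈ 145.17
s = 3·18.31/2 = 27.465
r ≈ 145.17/27.465 ≈ 5.28564
(Equivalently r = side/(2√3) = 18.31/3.4641 ≈ 5.28564.)

r = 5.286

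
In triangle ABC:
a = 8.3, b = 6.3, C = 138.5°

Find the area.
Two sides and the included angle (SAS): A = ½·a·b·sin(C) = ½·8.3·6.3·sin(138.5°)
sin(138.5°) ≈ 0.66262
A ≈ ½·52.29·0.66262 = 26.145·0.66262 ≈ 17.3242

Area = 17.32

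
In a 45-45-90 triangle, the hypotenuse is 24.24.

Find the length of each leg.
In a 45-45-90 triangle hypotenuse = leg·√2, so leg = hypotenuse/√2.
Leg = 24.24/√2 ≈ 24.24/1.41421 ≈ 17.1403

Each leg = 17.14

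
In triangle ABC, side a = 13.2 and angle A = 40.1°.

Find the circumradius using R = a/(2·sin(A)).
R = a/(2·sin(A)) = 13.2/(2·sin(40.1°))
sin(40.1°) ≈ 0.644124
R ≈ 13.2/(2·0.644124) = 13.2/1.28825 ≈ 10.2465

R = 10.25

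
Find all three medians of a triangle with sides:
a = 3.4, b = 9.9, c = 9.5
Median formula: m_a = ½√(2b² + 2c² − a²) (and cyclically). a² = 11.56, b² = 98.01, c² = 90.25.
m_a = ½√(2·98.01 + 2·90.25 − 11.56) = ½√364.96 ≈ ½·19.1039 ≈ 9.55196
m_b = ½√(2·11.56 + 2·90.25 − 98.01) = ½√105.61 ≈ ½·10.2767 ≈ 5.13834
m_c = ½√(2·11.56 + 2·98.01 − 90.25) = ½√128.89 ≈ ½·11.353 ≈ 5.67649

m_a = 9.552, m_b = 5.138, m_c = 5.676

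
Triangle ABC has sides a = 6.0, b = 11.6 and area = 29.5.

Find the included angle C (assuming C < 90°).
Area = ½·a·b·sin(C)  ⇒  sin(C) = 2·Area/(a·b) = 2·29.5/(6.0·11.6) = 59/69.6 ≈ 0.847701
C = arcsin(0.847701) ≈ 57.9625° (taking the acute solution since C < 90°)

C = 57.96°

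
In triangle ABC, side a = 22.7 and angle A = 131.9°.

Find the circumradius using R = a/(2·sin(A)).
R = a/(2·sin(A)) = 22.7/(2·sin(131.9°))
sin(131.9°) ≈ 0.744312
R ≈ 22.7/(2·0.744312) = 22.7/1.48862 ≈ 15.249

R = 15.25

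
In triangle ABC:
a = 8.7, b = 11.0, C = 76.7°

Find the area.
Two sides and the included angle (SAS): A = ½·a·b·sin(C) = ½·8.7·11.0·sin(76.7°)
sin(76.7°) ≈ 0.973179
A ≈ ½·95.7·0.973179 = 47.85·0.973179 ≈ 46.5666

Area = 46.57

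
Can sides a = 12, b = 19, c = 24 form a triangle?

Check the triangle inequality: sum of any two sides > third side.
a + b vs c: 12 + 19 = 31 > 24  ✓
a + c vs b: 12 + 24 = 36 > 19  ✓
b + c vs a: 19 + 24 = 43 > 12  ✓

Yes, triangle inequality satisfied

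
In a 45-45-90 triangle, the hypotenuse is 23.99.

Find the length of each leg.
In a 45-45-90 triangle hypotenuse = leg·√2, so leg = hypotenuse/√2.
Leg = 23.99/√2 ≈ 23.99/1.41421 ≈ 16.9635

Each leg = 16.96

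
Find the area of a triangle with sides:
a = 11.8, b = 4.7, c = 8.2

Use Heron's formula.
s = (11.8 + 4.7 + 8.2)/2 = 24.7/2 = 12.35
s − a = 0.55, s − b = 7.65, s − c = 4.15
s(s−a)(s−b)(s−c) = 12.35·0.55·7.65·4.15 ≈ 215.645
Area = √215.645 ≈ 14.6849

Area = 14.68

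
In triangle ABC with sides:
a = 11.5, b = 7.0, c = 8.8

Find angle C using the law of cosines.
c² = a² + b² − 2ab·cos(C)  ⇒  cos(C) = (a² + b² − c²)/(2ab)
cos(C) = (11.5² + 7.0² − 8.8²)/(2·11.5·7.0) = (132.25 + 49 − 77.44)/161 = 103.81/161 ≈ 0.644783
C = arccos(0.644783) ≈ 49.8506°

C = 49.85°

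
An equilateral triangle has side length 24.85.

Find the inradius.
r = Area/s with s the semi-perimeter.
Area = (√3/4)·24.85² = (√3/4)·617.5225 ≈ 0.433013·617.5225 ≈ 267.395
s = 3·24.85/2 = 37.275
r ≈ 267.395/37.275 ≈ 7.17358
(Equivalently r = side/(2√3) = 24.85/3.4641 ≈ 7.17358.)

r = 7.174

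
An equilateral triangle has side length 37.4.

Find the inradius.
r = Area/s with s the semi-perimeter.
Area = (√3/4)·37.4² = (√3/4)·1398.76 ≈ 0.433013·1398.76 ≈ 605.681
s = 3·37.4/2 = 56.1
r ≈ 605.681/56.1 ≈ 10.7965
(Equivalently r = side/(2√3) = 37.4/3.4641 ≈ 10.7965.)

r = 10.8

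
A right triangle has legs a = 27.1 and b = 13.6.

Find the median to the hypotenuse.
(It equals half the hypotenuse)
Hypotenuse c = √(a² + b²) = √(734.41 + 184.96) = √919.37 ≈ 30.3211
Median to hypotenuse = c/2 ≈ 30.3211/2 ≈ 15.1606

Median = 15.16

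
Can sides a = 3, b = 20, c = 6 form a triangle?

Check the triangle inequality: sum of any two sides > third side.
a + b vs c: 3 + 20 = 23 > 6  ✓
a + c vs b: 3 + 6 = 9 ≤ 20  ✗
b + c vs a: 20 + 6 = 26 > 3  ✓

No: 3 + 6 = 9 is not > 20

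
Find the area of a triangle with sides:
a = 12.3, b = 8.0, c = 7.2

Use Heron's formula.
s = (12.3 + 8.0 + 7.2)/2 = 27.5/2 = 13.75
s − a = 1.45, s − b = 5.75, s − c = 6.55
s(s−a)(s−b)(s−c) = 13.75·1.45·5.75·6.55 ≈ 750.896
Area = √750.896 ≈ 27.4025

Area = 27.4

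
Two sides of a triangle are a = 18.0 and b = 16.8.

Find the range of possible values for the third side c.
Triangle inequality: |a − b| < c < a + b
|a − b| = |18.0 − 16.8| = 1.2
a + b = 18.0 + 16.8 = 34.8

1.2 < c < 34.8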